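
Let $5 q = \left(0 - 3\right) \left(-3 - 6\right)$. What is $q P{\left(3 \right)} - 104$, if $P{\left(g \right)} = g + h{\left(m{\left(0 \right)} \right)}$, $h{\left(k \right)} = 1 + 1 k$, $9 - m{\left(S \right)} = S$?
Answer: $- \frac{169}{5} \approx -33.8$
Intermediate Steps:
$m{\left(S \right)} = 9 - S$
$h{\left(k \right)} = 1 + k$
$P{\left(g \right)} = 10 + g$ ($P{\left(g \right)} = g + \left(1 + \left(9 - 0\right)\right) = g + \left(1 + \left(9 + 0\right)\right) = g + \left(1 + 9\right) = g + 10 = 10 + g$)
$q = \frac{27}{5}$ ($q = \frac{\left(0 - 3\right) \left(-3 - 6\right)}{5} = \frac{\left(0 - 3\right) \left(-9\right)}{5} = \frac{\left(-3\right) \left(-9\right)}{5} = \frac{1}{5} \cdot 27 = \frac{27}{5} \approx 5.4$)
$q P{\left(3 \right)} - 104 = \frac{27 \left(10 + 3\right)}{5} - 104 = \frac{27}{5} \cdot 13 - 104 = \frac{351}{5} - 104 = - \frac{169}{5}$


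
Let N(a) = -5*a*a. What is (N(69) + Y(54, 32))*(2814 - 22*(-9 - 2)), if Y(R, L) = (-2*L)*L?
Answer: -79006768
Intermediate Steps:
Y(R, L) = -2*L²
N(a) = -5*a²
(N(69) + Y(54, 32))*(2814 - 22*(-9 - 2)) = (-5*69² - 2*32²)*(2814 - 22*(-9 - 2)) = (-5*4761 - 2*1024)*(2814 - 22*(-11)) = (-23805 - 2048)*(2814 + 242) = -25853*3056 = -79006768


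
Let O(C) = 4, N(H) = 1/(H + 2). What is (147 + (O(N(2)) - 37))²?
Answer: 12996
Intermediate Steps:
N(H) = 1/(2 + H)
(147 + (O(N(2)) - 37))² = (147 + (4 - 37))² = (147 - 33)² = 114² = 12996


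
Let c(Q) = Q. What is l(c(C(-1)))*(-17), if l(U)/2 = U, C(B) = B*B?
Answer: -34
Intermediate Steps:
C(B) = B**2
l(U) = 2*U
l(c(C(-1)))*(-17) = (2*(-1)**2)*(-17) = (2*1)*(-17) = 2*(-17) = -34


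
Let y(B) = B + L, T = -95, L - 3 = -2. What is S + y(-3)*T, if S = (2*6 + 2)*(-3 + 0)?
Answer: 148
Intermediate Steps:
L = 1 (L = 3 - 2 = 1)
y(B) = 1 + B (y(B) = B + 1 = 1 + B)
S = -42 (S = (12 + 2)*(-3) = 14*(-3) = -42)
S + y(-3)*T = -42 + (1 - 3)*(-95) = -42 - 2*(-95) = -42 + 190 = 148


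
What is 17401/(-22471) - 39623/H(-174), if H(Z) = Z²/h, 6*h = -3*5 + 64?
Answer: -46789049273/4081991976 ≈ -11.462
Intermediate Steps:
h = 49/6 (h = (-3*5 + 64)/6 = (-15 + 64)/6 = (⅙)*49 = 49/6 ≈ 8.1667)
H(Z) = 6*Z²/49 (H(Z) = Z²/(49/6) = Z²*(6/49) = 6*Z²/49)
17401/(-22471) - 39623/H(-174) = 17401/(-22471) - 39623/((6/49)*(-174)²) = 17401*(-1/22471) - 39623/((6/49)*30276) = -17401/22471 - 39623/181656/49 = -17401/22471 - 39623*49/181656 = -17401/22471 - 1941527/181656 = -46789049273/4081991976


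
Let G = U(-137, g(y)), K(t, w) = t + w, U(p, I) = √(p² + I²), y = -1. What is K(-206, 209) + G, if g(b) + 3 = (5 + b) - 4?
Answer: 3 + √18778 ≈ 140.03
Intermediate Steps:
g(b) = -2 + b (g(b) = -3 + ((5 + b) - 4) = -3 + (1 + b) = -2 + b)
U(p, I) = √(I² + p²)
G = √18778 (G = √((-2 - 1)² + (-137)²) = √((-3)² + 18769) = √(9 + 18769) = √18778 ≈ 137.03)
K(-206, 209) + G = (-206 + 209) + √18778 = 3 + √18778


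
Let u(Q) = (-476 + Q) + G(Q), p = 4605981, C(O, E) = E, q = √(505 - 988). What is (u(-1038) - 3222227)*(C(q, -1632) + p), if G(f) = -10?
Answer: -14843274693099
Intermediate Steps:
q = I*√483 (q = √(-483) = I*√483 ≈ 21.977*I)
u(Q) = -486 + Q (u(Q) = (-476 + Q) - 10 = -486 + Q)
(u(-1038) - 3222227)*(C(q, -1632) + p) = ((-486 - 1038) - 3222227)*(-1632 + 4605981) = (-1524 - 3222227)*4604349 = -3223751*4604349 = -14843274693099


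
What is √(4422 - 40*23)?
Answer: √3502 ≈ 59.178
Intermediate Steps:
√(4422 - 40*23) = √(4422 - 920) = √3502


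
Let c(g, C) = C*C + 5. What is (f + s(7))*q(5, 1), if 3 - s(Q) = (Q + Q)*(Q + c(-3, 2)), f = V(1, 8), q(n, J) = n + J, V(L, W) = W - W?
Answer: -1326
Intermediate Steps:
c(g, C) = 5 + C**2 (c(g, C) = C**2 + 5 = 5 + C**2)
V(L, W) = 0
q(n, J) = J + n
f = 0
s(Q) = 3 - 2*Q*(9 + Q) (s(Q) = 3 - (Q + Q)*(Q + (5 + 2**2)) = 3 - 2*Q*(Q + (5 + 4)) = 3 - 2*Q*(Q + 9) = 3 - 2*Q*(9 + Q))
(f + s(7))*q(5, 1) = (0 + (3 - 18*7 - 2*7**2))*(1 + 5) = (0 + (3 - 126 - 2*49))*6 = (0 + (3 - 126 - 98))*6 = (0 - 221)*6 = -221*6 = -1326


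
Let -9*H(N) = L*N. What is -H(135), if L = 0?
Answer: 0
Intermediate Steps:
H(N) = 0 (H(N) = -0*N = -⅑*0 = 0)
-H(135) = -1*0 = 0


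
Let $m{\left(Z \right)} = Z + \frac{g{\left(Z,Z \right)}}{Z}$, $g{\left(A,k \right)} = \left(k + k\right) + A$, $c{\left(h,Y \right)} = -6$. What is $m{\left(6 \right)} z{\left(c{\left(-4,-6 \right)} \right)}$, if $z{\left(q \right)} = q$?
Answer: $-54$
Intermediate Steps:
$g{\left(A,k \right)} = A + 2 k$ ($g{\left(A,k \right)} = 2 k + A = A + 2 k$)
$m{\left(Z \right)} = 3 + Z$ ($m{\left(Z \right)} = Z + \frac{Z + 2 Z}{Z} = Z + \frac{3 Z}{Z} = Z + 3 = 3 + Z$)
$m{\left(6 \right)} z{\left(c{\left(-4,-6 \right)} \right)} = \left(3 + 6\right) \left(-6\right) = 9 \left(-6\right) = -54$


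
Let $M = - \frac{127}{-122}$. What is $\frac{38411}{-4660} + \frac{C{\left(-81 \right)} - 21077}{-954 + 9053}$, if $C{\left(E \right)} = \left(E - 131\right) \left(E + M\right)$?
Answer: $- \frac{1549946173}{177093980} \approx -8.7521$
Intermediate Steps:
$M = \frac{127}{122}$ ($M = \left(-127\right) \left(- \frac{1}{122}\right) = \frac{127}{122} \approx 1.041$)
$C{\left(E \right)} = \left(-131 + E\right) \left(\frac{127}{122} + E\right)$ ($C{\left(E \right)} = \left(E - 131\right) \left(E + \frac{127}{122}\right) = \left(-131 + E\right) \left(\frac{127}{122} + E\right)$)
$\frac{38411}{-4660} + \frac{C{\left(-81 \right)} - 21077}{-954 + 9053} = \frac{38411}{-4660} + \frac{\left(- \frac{16637}{122} + \left(-81\right)^{2} - - \frac{1284255}{122}\right) - 21077}{-954 + 9053} = 38411 \left(- \frac{1}{4660}\right) + \frac{\left(- \frac{16637}{122} + 6561 + \frac{1284255}{122}\right) - 21077}{8099} = - \frac{38411}{4660} + \left(\frac{1034030}{61} - 21077\right) \frac{1}{8099} = - \frac{38411}{4660} - \frac{19359}{38003} = - \frac{1549946173}{177093980}$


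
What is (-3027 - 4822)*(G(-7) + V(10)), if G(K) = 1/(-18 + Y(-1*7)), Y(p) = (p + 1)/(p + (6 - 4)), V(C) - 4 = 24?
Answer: -18421603/84 ≈ -2.1930e+5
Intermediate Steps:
V(C) = 28 (V(C) = 4 + 24 = 28)
Y(p) = (1 + p)/(2 + p) (Y(p) = (1 + p)/(p + 2) = (1 + p)/(2 + p))
G(K) = -5/84 (G(K) = 1/(-18 + (1 - 1*7)/(2 - 1*7)) = 1/(-18 + (1 - 7)/(2 - 7)) = 1/(-18 - 6/(-5)) = 1/(-18 - 1/5*(-6)) = 1/(-18 + 6/5) = 1/(-84/5) = -5/84)
(-3027 - 4822)*(G(-7) + V(10)) = (-3027 - 4822)*(-5/84 + 28) = -7849*2347/84 = -18421603/84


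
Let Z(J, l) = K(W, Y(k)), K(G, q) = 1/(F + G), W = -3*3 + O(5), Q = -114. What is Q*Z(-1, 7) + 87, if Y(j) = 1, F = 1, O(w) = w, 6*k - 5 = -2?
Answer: 125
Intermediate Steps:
k = ½ (k = ⅚ + (⅙)*(-2) = ⅚ - ⅓ = ½ ≈ 0.50000)
W = -4 (W = -3*3 + 5 = -9 + 5 = -4)
K(G, q) = 1/(1 + G)
Z(J, l) = -⅓ (Z(J, l) = 1/(1 - 4) = 1/(-3) = -⅓)
Q*Z(-1, 7) + 87 = -114*(-⅓) + 87 = 38 + 87 = 125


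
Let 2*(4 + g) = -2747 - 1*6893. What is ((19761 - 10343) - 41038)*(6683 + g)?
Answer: -58781580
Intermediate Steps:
g = -4824 (g = -4 + (-2747 - 1*6893)/2 = -4 + (-2747 - 6893)/2 = -4 + (½)*(-9640) = -4 - 4820 = -4824)
((19761 - 10343) - 41038)*(6683 + g) = ((19761 - 10343) - 41038)*(6683 - 4824) = (9418 - 41038)*1859 = -31620*1859 = -58781580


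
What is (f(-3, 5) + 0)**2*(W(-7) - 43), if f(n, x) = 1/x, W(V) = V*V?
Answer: 6/25 ≈ 0.24000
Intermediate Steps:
W(V) = V**2
(f(-3, 5) + 0)**2*(W(-7) - 43) = (1/5 + 0)**2*((-7)**2 - 43) = (1/5 + 0)**2*(49 - 43) = (1/5)**2*6 = (1/25)*6 = 6/25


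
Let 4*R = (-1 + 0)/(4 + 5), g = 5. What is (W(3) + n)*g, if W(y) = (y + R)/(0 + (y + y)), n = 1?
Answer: 1615/216 ≈ 7.4769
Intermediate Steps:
R = -1/36 (R = ((-1 + 0)/(4 + 5))/4 = (-1/9)/4 = (-1*⅑)/4 = (¼)*(-⅑) = -1/36 ≈ -0.027778)
W(y) = (-1/36 + y)/(2*y) (W(y) = (y - 1/36)/(0 + (y + y)) = (-1/36 + y)/(0 + 2*y) = (-1/36 + y)/((2*y)) = (-1/36 + y)*(1/(2*y)) = (-1/36 + y)/(2*y))
(W(3) + n)*g = ((1/72)*(-1 + 36*3)/3 + 1)*5 = ((1/72)*(⅓)*(-1 + 108) + 1)*5 = ((1/72)*(⅓)*107 + 1)*5 = (107/216 + 1)*5 = (323/216)*5 = 1615/216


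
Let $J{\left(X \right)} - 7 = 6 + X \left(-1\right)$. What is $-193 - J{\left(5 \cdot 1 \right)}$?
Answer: $-201$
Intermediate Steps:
$J{\left(X \right)} = 13 - X$ ($J{\left(X \right)} = 7 + \left(6 + X \left(-1\right)\right) = 7 - \left(-6 + X\right) = 13 - X$)
$-193 - J{\left(5 \cdot 1 \right)} = -193 - \left(13 - 5 \cdot 1\right) = -193 - \left(13 - 5\right) = -193 - 8 = -201$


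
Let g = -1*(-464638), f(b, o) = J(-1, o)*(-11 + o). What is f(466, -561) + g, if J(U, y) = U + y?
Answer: 786102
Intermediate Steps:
f(b, o) = (-1 + o)*(-11 + o)
g = 464638
f(466, -561) + g = (-1 - 561)*(-11 - 561) + 464638 = -562*(-572) + 464638 = 321464 + 464638 = 786102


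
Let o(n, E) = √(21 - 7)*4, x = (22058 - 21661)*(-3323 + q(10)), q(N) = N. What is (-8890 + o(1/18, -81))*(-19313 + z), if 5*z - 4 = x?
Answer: 2510219516 - 5647288*√14/5 ≈ 2.5060e+9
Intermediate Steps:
x = -1315261 (x = (22058 - 21661)*(-3323 + 10) = 397*(-3313) = -1315261)
z = -1315257/5 (z = ⅘ + (⅕)*(-1315261) = ⅘ - 1315261/5 = -1315257/5 ≈ -2.6305e+5)
o(n, E) = 4*√14 (o(n, E) = √14*4 = 4*√14)
(-8890 + o(1/18, -81))*(-19313 + z) = (-8890 + 4*√14)*(-19313 - 1315257/5) = (-8890 + 4*√14)*(-1411822/5) = 2510219516 - 5647288*√14/5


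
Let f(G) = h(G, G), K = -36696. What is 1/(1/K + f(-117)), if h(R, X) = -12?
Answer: -36696/440353 ≈ -0.083333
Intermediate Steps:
f(G) = -12
1/(1/K + f(-117)) = 1/(1/(-36696) - 12) = 1/(-1/36696 - 12) = 1/(-440353/36696) = -36696/440353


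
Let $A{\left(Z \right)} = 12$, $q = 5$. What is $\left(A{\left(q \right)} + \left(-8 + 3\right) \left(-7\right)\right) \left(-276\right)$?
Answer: $-12972$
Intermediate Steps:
$\left(A{\left(q \right)} + \left(-8 + 3\right) \left(-7\right)\right) \left(-276\right) = \left(12 + \left(-8 + 3\right) \left(-7\right)\right) \left(-276\right) = \left(12 - -35\right) \left(-276\right) = \left(12 + 35\right) \left(-276\right) = 47 \left(-276\right) = -12972$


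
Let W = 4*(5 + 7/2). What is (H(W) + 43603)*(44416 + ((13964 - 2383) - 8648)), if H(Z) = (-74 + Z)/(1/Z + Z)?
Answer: 2388629728539/1157 ≈ 2.0645e+9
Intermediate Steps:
W = 34 (W = 4*(5 + 7*(½)) = 4*(5 + 7/2) = 4*(17/2) = 34)
H(Z) = (-74 + Z)/(Z + 1/Z)
(H(W) + 43603)*(44416 + ((13964 - 2383) - 8648)) = (34*(-74 + 34)/(1 + 34²) + 43603)*(44416 + ((13964 - 2383) - 8648)) = (34*(-40)/(1 + 1156) + 43603)*(44416 + (11581 - 8648)) = (34*(-40)/1157 + 43603)*(44416 + 2933) = (34*(1/1157)*(-40) + 43603)*47349 = (-1360/1157 + 43603)*47349 = (50447311/1157)*47349 = 2388629728539/1157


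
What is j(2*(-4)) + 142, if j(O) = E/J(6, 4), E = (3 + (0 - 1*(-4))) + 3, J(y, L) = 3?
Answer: 436/3 ≈ 145.33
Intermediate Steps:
E = 10 (E = (3 + (0 + 4)) + 3 = (3 + 4) + 3 = 7 + 3 = 10)
j(O) = 10/3
j(2*(-4)) + 142 = 10/3 + 142 = 436/3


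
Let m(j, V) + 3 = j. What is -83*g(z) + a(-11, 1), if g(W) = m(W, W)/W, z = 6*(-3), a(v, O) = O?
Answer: -575/6 ≈ -95.833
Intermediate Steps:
m(j, V) = -3 + j
z = -18
g(W) = (-3 + W)/W
-83*g(z) + a(-11, 1) = -83*(-3 - 18)/(-18) + 1 = -(-83)*(-21)/18 + 1 = -83*7/6 + 1 = -581/6 + 1 = -575/6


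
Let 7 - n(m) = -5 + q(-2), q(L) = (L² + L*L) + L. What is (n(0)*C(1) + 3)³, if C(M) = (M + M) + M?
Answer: 9261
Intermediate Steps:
C(M) = 3*M (C(M) = 2*M + M = 3*M)
q(L) = L + 2*L² (q(L) = (L² + L²) + L = 2*L² + L = L + 2*L²)
n(m) = 6 (n(m) = 7 - (-5 - 2*(1 + 2*(-2))) = 7 - (-5 - 2*(1 - 4)) = 7 - (-5 - 2*(-3)) = 7 - (-5 + 6) = 7 - 1*1 = 7 - 1 = 6)
(n(0)*C(1) + 3)³ = (6*(3*1) + 3)³ = (6*3 + 3)³ = (18 + 3)³ = 21³ = 9261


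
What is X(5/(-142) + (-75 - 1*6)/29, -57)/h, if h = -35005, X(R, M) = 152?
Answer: -152/35005 ≈ -0.0043422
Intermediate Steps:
X(5/(-142) + (-75 - 1*6)/29, -57)/h = 152/(-35005) = 152*(-1/35005) = -152/35005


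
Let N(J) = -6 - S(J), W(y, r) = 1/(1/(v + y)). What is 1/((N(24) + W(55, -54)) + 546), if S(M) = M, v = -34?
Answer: 1/537 ≈ 0.0018622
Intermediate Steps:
W(y, r) = -34 + y (W(y, r) = 1/(1/(-34 + y)) = -34 + y)
N(J) = -6 - J
1/((N(24) + W(55, -54)) + 546) = 1/(((-6 - 1*24) + (-34 + 55)) + 546) = 1/(((-6 - 24) + 21) + 546) = 1/((-30 + 21) + 546) = 1/(-9 + 546) = 1/537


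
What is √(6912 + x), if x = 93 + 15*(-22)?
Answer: 5*√267 ≈ 81.701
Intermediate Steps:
x = -237 (x = 93 - 330 = -237)
√(6912 + x) = √(6912 - 237) = √6675 = 5*√267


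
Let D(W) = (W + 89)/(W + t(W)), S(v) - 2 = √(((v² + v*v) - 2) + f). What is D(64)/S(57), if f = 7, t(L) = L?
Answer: -153/415936 + 153*√6503/831872 ≈ 0.014464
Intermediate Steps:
S(v) = 2 + √(5 + 2*v²) (S(v) = 2 + √(((v² + v*v) - 2) + 7) = 2 + √(((v² + v²) - 2) + 7) = 2 + √((2*v² - 2) + 7) = 2 + √((-2 + 2*v²) + 7) = 2 + √(5 + 2*v²))
D(W) = (89 + W)/(2*W) (D(W) = (W + 89)/(W + W) = (89 + W)/((2*W)) = (89 + W)*(1/(2*W)) = (89 + W)/(2*W))
D(64)/S(57) = ((½)*(89 + 64)/64)/(2 + √(5 + 2*57²)) = ((½)*(1/64)*153)/(2 + √(5 + 2*3249)) = 153/(128*(2 + √(5 + 6498))) = 153/(128*(2 + √6503))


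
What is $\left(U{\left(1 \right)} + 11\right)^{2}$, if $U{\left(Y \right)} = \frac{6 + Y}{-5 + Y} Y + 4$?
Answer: $\frac{2809}{16} \approx 175.56$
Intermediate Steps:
$U{\left(Y \right)} = 4 + \frac{Y \left(6 + Y\right)}{-5 + Y}$ ($U{\left(Y \right)} = \frac{6 + Y}{-5 + Y} Y + 4 = \frac{Y \left(6 + Y\right)}{-5 + Y} + 4 = 4 + \frac{Y \left(6 + Y\right)}{-5 + Y}$)
$\left(U{\left(1 \right)} + 11\right)^{2} = \left(\frac{-20 + 1^{2} + 10 \cdot 1}{-5 + 1} + 11\right)^{2} = \left(\frac{-20 + 1 + 10}{-4} + 11\right)^{2} = \left(\left(- \frac{1}{4}\right) \left(-9\right) + 11\right)^{2} = \left(\frac{9}{4} + 11\right)^{2} = \left(\frac{53}{4}\right)^{2} = \frac{2809}{16}$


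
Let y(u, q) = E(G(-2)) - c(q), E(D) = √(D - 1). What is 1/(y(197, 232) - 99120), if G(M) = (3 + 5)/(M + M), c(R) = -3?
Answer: -33039/3274726564 - I*√3/9824179692 ≈ -1.0089e-5 - 1.763e-10*I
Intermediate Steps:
G(M) = 4/M (G(M) = 8/((2*M)) = 8*(1/(2*M)) = 4/M)
E(D) = √(-1 + D)
y(u, q) = 3 + I*√3 (y(u, q) = √(-1 + 4/(-2)) - 1*(-3) = √(-1 + 4*(-½)) + 3 = √(-1 - 2) + 3 = √(-3) + 3 = I*√3 + 3 = 3 + I*√3)
1/(y(197, 232) - 99120) = 1/((3 + I*√3) - 99120) = 1/(-99117 + I*√3)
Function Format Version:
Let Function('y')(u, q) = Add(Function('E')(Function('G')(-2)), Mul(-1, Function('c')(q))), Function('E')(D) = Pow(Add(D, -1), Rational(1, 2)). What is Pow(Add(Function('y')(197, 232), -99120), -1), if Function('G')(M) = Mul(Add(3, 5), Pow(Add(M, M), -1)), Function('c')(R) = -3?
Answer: Add(Rational(-33039, 3274726564), Mul(Rational(-1, 9824179692), I, Pow(3, Rational(1, 2)))) ≈ Add(-1.0089e-5, Mul(-1.7630e-10, I))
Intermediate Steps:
Function('G')(M) = Mul(4, Pow(M, -1)) (Function('G')(M) = Mul(8, Pow(Mul(2, M), -1)) = Mul(8, Mul(Rational(1, 2), Pow(M, -1))) = Mul(4, Pow(M, -1)))
Function('E')(D) = Pow(Add(-1, D), Rational(1, 2))
Function('y')(u, q) = Add(3, Mul(I, Pow(3, Rational(1, 2)))) (Function('y')(u, q) = Add(Pow(Add(-1, Mul(4, Pow(-2, -1))), Rational(1, 2)), Mul(-1, -3)) = Add(Pow(Add(-1, Mul(4, Rational(-1, 2))), Rational(1, 2)), 3) = Add(Pow(Add(-1, -2), Rational(1, 2)), 3) = Add(Pow(-3, Rational(1, 2)), 3) = Add(Mul(I, Pow(3, Rational(1, 2))), 3) = Add(3, Mul(I, Pow(3, Rational(1, 2)))))
Pow(Add(Function('y')(197, 232), -99120), -1) = Pow(Add(Add(3, Mul(I, Pow(3, Rational(1, 2)))), -99120), -1) = Pow(Add(-99117, Mul(I, Pow(3, Rational(1, 2)))), -1)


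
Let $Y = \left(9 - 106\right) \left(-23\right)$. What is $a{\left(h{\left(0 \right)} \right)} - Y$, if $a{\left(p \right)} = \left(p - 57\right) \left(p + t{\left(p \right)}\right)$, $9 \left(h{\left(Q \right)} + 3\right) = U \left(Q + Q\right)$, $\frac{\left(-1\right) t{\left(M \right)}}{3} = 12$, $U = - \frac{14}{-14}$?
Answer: $109$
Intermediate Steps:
$U = 1$ ($U = \left(-14\right) \left(- \frac{1}{14}\right) = 1$)
$t{\left(M \right)} = -36$ ($t{\left(M \right)} = \left(-3\right) 12 = -36$)
$h{\left(Q \right)} = -3 + \frac{2 Q}{9}$ ($h{\left(Q \right)} = -3 + \frac{1 \left(Q + Q\right)}{9} = -3 + \frac{1 \cdot 2 Q}{9} = -3 + \frac{2 Q}{9}$)
$a{\left(p \right)} = \left(-57 + p\right) \left(-36 + p\right)$ ($a{\left(p \right)} = \left(p - 57\right) \left(p - 36\right) = \left(-57 + p\right) \left(-36 + p\right)$)
$Y = 2231$ ($Y = \left(-97\right) \left(-23\right) = 2231$)
$a{\left(h{\left(0 \right)} \right)} - Y = \left(2052 + \left(-3 + \frac{2}{9} \cdot 0\right)^{2} - 93 \left(-3 + \frac{2}{9} \cdot 0\right)\right) - 2231 = \left(2052 + \left(-3 + 0\right)^{2} - 93 \left(-3 + 0\right)\right) - 2231 = \left(2052 + \left(-3\right)^{2} - -279\right) - 2231 = \left(2052 + 9 + 279\right) - 2231 = 2340 - 2231 = 109$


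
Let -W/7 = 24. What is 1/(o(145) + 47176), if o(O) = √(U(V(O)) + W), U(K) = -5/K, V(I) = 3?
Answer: 141528/6676725437 - I*√1527/6676725437 ≈ 2.1197e-5 - 5.8527e-9*I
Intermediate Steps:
W = -168 (W = -7*24 = -168)
o(O) = I*√1527/3 (o(O) = √(-5/3 - 168) = √(-509/3) = I*√1527/3)
1/(o(145) + 47176) = 1/(I*√1527/3 + 47176) = 1/(47176 + I*√1527/3)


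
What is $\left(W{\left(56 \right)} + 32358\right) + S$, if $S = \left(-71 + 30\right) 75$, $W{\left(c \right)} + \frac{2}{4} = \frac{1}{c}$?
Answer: $\frac{1639821}{56} \approx 29283.0$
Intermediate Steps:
$W{\left(c \right)} = - \frac{1}{2} + \frac{1}{c}$
$S = -3075$ ($S = \left(-41\right) 75 = -3075$)
$\left(W{\left(56 \right)} + 32358\right) + S = \left(\frac{2 - 56}{2 \cdot 56} + 32358\right) - 3075 = \left(\frac{1}{2} \cdot \frac{1}{56} \left(2 - 56\right) + 32358\right) - 3075 = \left(\frac{1}{2} \cdot \frac{1}{56} \left(-54\right) + 32358\right) - 3075 = \left(- \frac{27}{56} + 32358\right) - 3075 = \frac{1812021}{56} - 3075 = \frac{1639821}{56}$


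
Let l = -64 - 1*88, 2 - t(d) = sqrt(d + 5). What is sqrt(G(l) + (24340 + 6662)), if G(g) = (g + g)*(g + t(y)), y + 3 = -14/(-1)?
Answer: sqrt(77818) ≈ 278.96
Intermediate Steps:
y = 11 (y = -3 - 14/(-1) = -3 - 14*(-1) = -3 + 14 = 11)
t(d) = 2 - sqrt(5 + d) (t(d) = 2 - sqrt(d + 5) = 2 - sqrt(5 + d))
l = -152 (l = -64 - 88 = -152)
G(g) = 2*g*(-2 + g) (G(g) = (g + g)*(g + (2 - sqrt(5 + 11))) = (2*g)*(g + (2 - sqrt(16))) = (2*g)*(g + (2 - 1*4)) = (2*g)*(g + (2 - 4)) = (2*g)*(g - 2) = (2*g)*(-2 + g) = 2*g*(-2 + g))
sqrt(G(l) + (24340 + 6662)) = sqrt(2*(-152)*(-2 - 152) + (24340 + 6662)) = sqrt(2*(-152)*(-154) + 31002) = sqrt(46816 + 31002) = sqrt(77818)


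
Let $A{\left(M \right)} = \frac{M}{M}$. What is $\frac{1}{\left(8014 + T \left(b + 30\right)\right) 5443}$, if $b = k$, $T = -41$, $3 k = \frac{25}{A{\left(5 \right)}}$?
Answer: $\frac{3}{105196861} \approx 2.8518 \cdot 10^{-8}$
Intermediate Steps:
$A{\left(M \right)} = 1$
$k = \frac{25}{3}$ ($k = \frac{25 \cdot 1^{-1}}{3} = \frac{25 \cdot 1}{3} = \frac{1}{3} \cdot 25 = \frac{25}{3} \approx 8.3333$)
$b = \frac{25}{3} \approx 8.3333$
$\frac{1}{\left(8014 + T \left(b + 30\right)\right) 5443} = \frac{1}{\left(8014 - 41 \left(\frac{25}{3} + 30\right)\right) 5443} = \frac{1}{8014 - \frac{4715}{3}} \cdot \frac{1}{5443} = \frac{1}{\frac{19327}{3}} \cdot \frac{1}{5443} = \frac{3}{19327} \cdot \frac{1}{5443} = \frac{3}{105196861}$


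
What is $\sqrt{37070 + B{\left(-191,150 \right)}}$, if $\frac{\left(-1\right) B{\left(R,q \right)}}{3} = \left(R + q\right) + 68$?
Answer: $\sqrt{36989} \approx 192.33$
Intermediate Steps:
$B{\left(R,q \right)} = -204 - 3 R - 3 q$ ($B{\left(R,q \right)} = - 3 \left(\left(R + q\right) + 68\right) = - 3 \left(68 + R + q\right) = -204 - 3 R - 3 q$)
$\sqrt{37070 + B{\left(-191,150 \right)}} = \sqrt{37070 - 81} = \sqrt{36989}$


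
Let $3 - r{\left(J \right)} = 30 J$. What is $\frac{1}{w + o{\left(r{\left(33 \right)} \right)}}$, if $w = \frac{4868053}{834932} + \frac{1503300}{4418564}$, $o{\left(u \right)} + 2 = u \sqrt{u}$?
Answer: $\frac{1182585207330750215206396}{272630688843562827906996112207611} + \frac{279859740877971132085269776 i \sqrt{987}}{272630688843562827906996112207611} \approx 4.3377 \cdot 10^{-9} + 3.225 \cdot 10^{-5} i$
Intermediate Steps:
$r{\left(J \right)} = 3 - 30 J$
$o{\left(u \right)} = -2 + u^{\frac{3}{2}}$ ($o{\left(u \right)} = -2 + u \sqrt{u} = -2 + u^{\frac{3}{2}}$)
$w = \frac{5691239252873}{922300119412}$ ($w = 4868053 \cdot \frac{1}{834932} + 1503300 \cdot \frac{1}{4418564} = \frac{4868053}{834932} + \frac{375825}{1104641} = \frac{5691239252873}{922300119412} \approx 6.1707$)
$\frac{1}{w + o{\left(r{\left(33 \right)} \right)}} = \frac{1}{\frac{5691239252873}{922300119412} - \left(2 - \left(3 - 990\right)^{\frac{3}{2}}\right)} = \frac{1}{\frac{5691239252873}{922300119412} - \left(2 - \left(-987\right)^{\frac{3}{2}}\right)} = \frac{1}{\frac{5691239252873}{922300119412} - \left(2 + 987 i \sqrt{987}\right)} = \frac{1}{\frac{3846639014049}{922300119412} - 987 i \sqrt{987}}$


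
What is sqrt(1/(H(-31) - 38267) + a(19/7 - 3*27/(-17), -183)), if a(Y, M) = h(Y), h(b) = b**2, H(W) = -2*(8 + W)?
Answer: sqrt(1157134657308519)/4548299 ≈ 7.4790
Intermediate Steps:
H(W) = -16 - 2*W
a(Y, M) = Y**2
sqrt(1/(H(-31) - 38267) + a(19/7 - 3*27/(-17), -183)) = sqrt(1/((-16 - 2*(-31)) - 38267) + (19/7 - 3*27/(-17))**2) = sqrt(1/((-16 + 62) - 38267) + (19*(1/7) - 81*(-1/17))**2) = sqrt(1/(46 - 38267) + (19/7 + 81/17)**2) = sqrt(1/(-38221) + (890/119)**2) = sqrt(-1/38221 + 792100/14161) = sqrt(30274839939/541247581) = sqrt(1157134657308519)/4548299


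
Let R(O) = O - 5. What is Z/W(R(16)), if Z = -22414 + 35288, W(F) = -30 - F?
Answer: -314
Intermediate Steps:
R(O) = -5 + O
Z = 12874
Z/W(R(16)) = 12874/(-30 - (-5 + 16)) = 12874/(-30 - 1*11) = 12874/(-30 - 11) = 12874/(-41) = 12874*(-1/41) = -314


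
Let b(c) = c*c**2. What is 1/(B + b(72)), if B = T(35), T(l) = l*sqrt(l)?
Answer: 373248/139314026629 - 35*sqrt(35)/139314026629 ≈ 2.6777e-6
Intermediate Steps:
b(c) = c**3
T(l) = l**(3/2)
B = 35*sqrt(35) (B = 35**(3/2) = 35*sqrt(35) ≈ 207.06)
1/(B + b(72)) = 1/(35*sqrt(35) + 72**3) = 1/(35*sqrt(35) + 373248) = 1/(373248 + 35*sqrt(35))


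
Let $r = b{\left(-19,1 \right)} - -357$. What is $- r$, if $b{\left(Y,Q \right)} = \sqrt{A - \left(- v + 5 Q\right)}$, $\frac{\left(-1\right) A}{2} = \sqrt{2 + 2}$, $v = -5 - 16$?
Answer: $-357 - i \sqrt{30} \approx -357.0 - 5.4772 i$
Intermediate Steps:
$v = -21$ ($v = -5 - 16 = -21$)
$A = -4$ ($A = - 2 \sqrt{2 + 2} = - 2 \sqrt{4} = \left(-2\right) 2 = -4$)
$b{\left(Y,Q \right)} = \sqrt{-25 - 5 Q}$ ($b{\left(Y,Q \right)} = \sqrt{-4 - \left(21 + 5 Q\right)} = \sqrt{-25 - 5 Q}$)
$r = 357 + i \sqrt{30}$ ($r = \sqrt{-25 - 5} - -357 = \sqrt{-25 - 5} + 357 = \sqrt{-30} + 357 = i \sqrt{30} + 357 = 357 + i \sqrt{30} \approx 357.0 + 5.4772 i$)
$- r = - (357 + i \sqrt{30}) = -357 - i \sqrt{30}$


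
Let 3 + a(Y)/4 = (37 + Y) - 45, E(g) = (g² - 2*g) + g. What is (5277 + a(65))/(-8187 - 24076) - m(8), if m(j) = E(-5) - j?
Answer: -715279/32263 ≈ -22.170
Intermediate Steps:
E(g) = g² - g
a(Y) = -44 + 4*Y (a(Y) = -12 + 4*((37 + Y) - 45) = -12 + 4*(-8 + Y) = -12 + (-32 + 4*Y) = -44 + 4*Y)
m(j) = 30 - j (m(j) = -5*(-1 - 5) - j = -5*(-6) - j = 30 - j)
(5277 + a(65))/(-8187 - 24076) - m(8) = (5277 + (-44 + 4*65))/(-8187 - 24076) - (30 - 1*8) = (5277 + (-44 + 260))/(-32263) - (30 - 8) = (5277 + 216)*(-1/32263) - 1*22 = 5493*(-1/32263) - 22 = -5493/32263 - 22 = -715279/32263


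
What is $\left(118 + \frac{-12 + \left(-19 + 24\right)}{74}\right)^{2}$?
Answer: $\frac{76125625}{5476} \approx 13902.0$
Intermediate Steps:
$\left(118 + \frac{-12 + \left(-19 + 24\right)}{74}\right)^{2} = \left(118 + \left(-12 + 5\right) \frac{1}{74}\right)^{2} = \left(118 - \frac{7}{74}\right)^{2} = \left(\frac{8725}{74}\right)^{2} = \frac{76125625}{5476}$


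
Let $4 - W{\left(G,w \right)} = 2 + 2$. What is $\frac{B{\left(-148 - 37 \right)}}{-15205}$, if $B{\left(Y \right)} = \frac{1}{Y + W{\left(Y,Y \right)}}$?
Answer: $\frac{1}{2812925} \approx 3.555 \cdot 10^{-7}$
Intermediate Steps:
$W{\left(G,w \right)} = 0$ ($W{\left(G,w \right)} = 4 - \left(2 + 2\right) = 4 - 4 = 0$)
$B{\left(Y \right)} = \frac{1}{Y}$ ($B{\left(Y \right)} = \frac{1}{Y + 0} = \frac{1}{Y}$)
$\frac{B{\left(-148 - 37 \right)}}{-15205} = \frac{1}{\left(-148 - 37\right) \left(-15205\right)} = \frac{1}{-148 - 37} \left(- \frac{1}{15205}\right) = \frac{1}{-185} \left(- \frac{1}{15205}\right) = \left(- \frac{1}{185}\right) \left(- \frac{1}{15205}\right) = \frac{1}{2812925}$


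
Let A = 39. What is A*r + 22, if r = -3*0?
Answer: 22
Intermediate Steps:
r = 0
A*r + 22 = 39*0 + 22 = 0 + 22 = 22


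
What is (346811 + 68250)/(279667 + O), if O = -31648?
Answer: 415061/248019 ≈ 1.6735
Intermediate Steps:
(346811 + 68250)/(279667 + O) = (346811 + 68250)/(279667 - 31648) = 415061/248019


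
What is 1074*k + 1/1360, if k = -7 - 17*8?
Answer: -208871519/1360 ≈ -1.5358e+5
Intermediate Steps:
k = -143 (k = -7 - 136 = -143)
1074*k + 1/1360 = 1074*(-143) + 1/1360 = -153582 + 1/1360 = -208871519/1360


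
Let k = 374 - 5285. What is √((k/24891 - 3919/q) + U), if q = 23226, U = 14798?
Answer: √11214688729808050878/27529446 ≈ 121.65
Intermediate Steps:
k = -4911
√((k/24891 - 3919/q) + U) = √((-4911/24891 - 3919/23226) + 14798) = √((-4911*1/24891 - 3919*1/23226) + 14798) = √((-1637/8297 - 3919/23226) + 14798) = √(-70536905/192706122 + 14798) = √(2851594656451/192706122) = √11214688729808050878/27529446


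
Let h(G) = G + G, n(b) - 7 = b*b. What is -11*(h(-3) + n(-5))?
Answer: -286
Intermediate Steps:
n(b) = 7 + b**2 (n(b) = 7 + b*b = 7 + b**2)
h(G) = 2*G
-11*(h(-3) + n(-5)) = -11*(2*(-3) + (7 + (-5)**2)) = -11*(-6 + (7 + 25)) = -11*(-6 + 32) = -11*26 = -286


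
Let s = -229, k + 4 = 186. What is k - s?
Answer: 411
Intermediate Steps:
k = 182 (k = -4 + 186 = 182)
k - s = 182 - 1*(-229) = 182 + 229 = 411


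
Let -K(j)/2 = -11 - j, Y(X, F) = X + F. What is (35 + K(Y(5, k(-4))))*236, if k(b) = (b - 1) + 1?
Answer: 13924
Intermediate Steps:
k(b) = b (k(b) = (-1 + b) + 1 = b)
Y(X, F) = F + X
K(j) = 22 + 2*j (K(j) = -2*(-11 - j) = 22 + 2*j)
(35 + K(Y(5, k(-4))))*236 = (35 + (22 + 2*(-4 + 5)))*236 = (35 + (22 + 2*1))*236 = (35 + (22 + 2))*236 = (35 + 24)*236 = 59*236 = 13924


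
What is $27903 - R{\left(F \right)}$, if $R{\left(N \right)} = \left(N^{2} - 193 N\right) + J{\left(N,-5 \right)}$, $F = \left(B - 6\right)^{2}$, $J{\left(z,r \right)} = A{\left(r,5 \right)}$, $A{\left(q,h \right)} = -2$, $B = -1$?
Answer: $34961$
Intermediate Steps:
$J{\left(z,r \right)} = -2$
$F = 49$ ($F = \left(-1 - 6\right)^{2} = \left(-7\right)^{2} = 49$)
$R{\left(N \right)} = -2 + N^{2} - 193 N$ ($R{\left(N \right)} = \left(N^{2} - 193 N\right) - 2 = -2 + N^{2} - 193 N$)
$27903 - R{\left(F \right)} = 27903 - \left(-2 + 49^{2} - 9457\right) = 27903 - \left(-2 + 2401 - 9457\right) = 27903 - -7058 = 27903 + 7058 = 34961$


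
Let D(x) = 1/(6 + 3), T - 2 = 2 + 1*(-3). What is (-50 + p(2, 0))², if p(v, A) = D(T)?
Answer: 201601/81 ≈ 2488.9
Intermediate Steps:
T = 1 (T = 2 + (2 + 1*(-3)) = 2 + (2 - 3) = 2 - 1 = 1)
D(x) = ⅑ (D(x) = 1/9 = ⅑)
p(v, A) = ⅑
(-50 + p(2, 0))² = (-50 + ⅑)² = (-449/9)² = 201601/81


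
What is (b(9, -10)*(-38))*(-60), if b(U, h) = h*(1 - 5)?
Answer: 91200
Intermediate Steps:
b(U, h) = -4*h (b(U, h) = h*(-4) = -4*h)
(b(9, -10)*(-38))*(-60) = (-4*(-10)*(-38))*(-60) = (40*(-38))*(-60) = -1520*(-60) = 91200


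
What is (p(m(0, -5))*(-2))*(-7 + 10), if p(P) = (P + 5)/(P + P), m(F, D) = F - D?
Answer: -6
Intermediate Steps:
p(P) = (5 + P)/(2*P) (p(P) = (5 + P)/((2*P)) = (5 + P)*(1/(2*P)) = (5 + P)/(2*P))
(p(m(0, -5))*(-2))*(-7 + 10) = (((5 + (0 - 1*(-5)))/(2*(0 - 1*(-5))))*(-2))*(-7 + 10) = (((5 + (0 + 5))/(2*(0 + 5)))*(-2))*3 = (((½)*(5 + 5)/5)*(-2))*3 = (((½)*(⅕)*10)*(-2))*3 = (1*(-2))*3 = -2*3 = -6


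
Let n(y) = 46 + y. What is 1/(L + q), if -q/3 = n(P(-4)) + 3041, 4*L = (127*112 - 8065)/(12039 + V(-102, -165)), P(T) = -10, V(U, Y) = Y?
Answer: -15832/146143139 ≈ -0.00010833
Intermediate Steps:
L = 2053/15832 (L = ((127*112 - 8065)/(12039 - 165))/4 = ((14224 - 8065)/11874)/4 = (6159*(1/11874))/4 = (¼)*(2053/3958) = 2053/15832 ≈ 0.12967)
q = -9231 (q = -3*((46 - 10) + 3041) = -3*(36 + 3041) = -3*3077 = -9231)
1/(L + q) = 1/(2053/15832 - 9231) = 1/(-146143139/15832) = -15832/146143139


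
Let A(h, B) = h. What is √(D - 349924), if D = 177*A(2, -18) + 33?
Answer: I*√349537 ≈ 591.22*I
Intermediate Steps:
D = 387 (D = 177*2 + 33 = 354 + 33 = 387)
√(D - 349924) = √(387 - 349924) = √(-349537) = I*√349537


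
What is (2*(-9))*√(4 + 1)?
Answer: -18*√5 ≈ -40.249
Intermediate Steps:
(2*(-9))*√(4 + 1) = -18*√5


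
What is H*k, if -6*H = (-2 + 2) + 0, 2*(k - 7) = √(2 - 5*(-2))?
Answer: 0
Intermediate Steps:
k = 7 + √3 (k = 7 + √(2 - 5*(-2))/2 = 7 + √(2 + 10)/2 = 7 + √12/2 = 7 + (2*√3)/2 = 7 + √3 ≈ 8.7321)
H = 0 (H = -((-2 + 2) + 0)/6 = -(0 + 0)/6 = -⅙*0 = 0)
H*k = 0*(7 + √3) = 0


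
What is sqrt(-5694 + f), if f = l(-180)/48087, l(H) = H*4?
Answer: I*sqrt(162550740846)/5343 ≈ 75.459*I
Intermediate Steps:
l(H) = 4*H
f = -80/5343 (f = (4*(-180))/48087 = -720*1/48087 = -80/5343 ≈ -0.014973)
sqrt(-5694 + f) = sqrt(-5694 - 80/5343) = sqrt(-30423122/5343) = I*sqrt(162550740846)/5343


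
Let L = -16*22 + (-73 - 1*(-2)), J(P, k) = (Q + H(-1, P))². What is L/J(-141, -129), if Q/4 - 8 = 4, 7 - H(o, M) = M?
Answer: -423/38416 ≈ -0.011011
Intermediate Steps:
H(o, M) = 7 - M
Q = 48 (Q = 32 + 4*4 = 32 + 16 = 48)
J(P, k) = (55 - P)² (J(P, k) = (48 + (7 - P))² = (55 - P)²)
L = -423 (L = -352 + (-73 + 2) = -352 - 71 = -423)
L/J(-141, -129) = -423/(-55 - 141)² = -423/((-196)²) = -423/38416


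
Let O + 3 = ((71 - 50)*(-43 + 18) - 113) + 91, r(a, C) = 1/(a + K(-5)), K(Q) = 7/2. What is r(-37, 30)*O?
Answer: 1100/67 ≈ 16.418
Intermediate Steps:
K(Q) = 7/2 (K(Q) = 7*(½) = 7/2)
r(a, C) = 1/(7/2 + a) (r(a, C) = 1/(a + 7/2) = 1/(7/2 + a))
O = -550 (O = -3 + (((71 - 50)*(-43 + 18) - 113) + 91) = -3 + ((21*(-25) - 113) + 91) = -3 + ((-525 - 113) + 91) = -3 + (-638 + 91) = -3 - 547 = -550)
r(-37, 30)*O = (2/(7 + 2*(-37)))*(-550) = (2/(7 - 74))*(-550) = (2/(-67))*(-550) = (2*(-1/67))*(-550) = -2/67*(-550) = 1100/67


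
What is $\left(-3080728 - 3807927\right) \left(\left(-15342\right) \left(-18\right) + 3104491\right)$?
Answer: $-23288110859785$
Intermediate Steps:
$\left(-3080728 - 3807927\right) \left(\left(-15342\right) \left(-18\right) + 3104491\right) = - 6888655 \left(276156 + 3104491\right) = \left(-6888655\right) 3380647 = -23288110859785$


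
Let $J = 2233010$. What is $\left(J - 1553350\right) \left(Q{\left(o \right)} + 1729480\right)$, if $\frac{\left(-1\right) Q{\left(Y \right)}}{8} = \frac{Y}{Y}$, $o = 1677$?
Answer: $1175452939520$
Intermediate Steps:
$Q{\left(Y \right)} = -8$ ($Q{\left(Y \right)} = - 8 \frac{Y}{Y} = \left(-8\right) 1 = -8$)
$\left(J - 1553350\right) \left(Q{\left(o \right)} + 1729480\right) = \left(2233010 - 1553350\right) \left(-8 + 1729480\right) = 679660 \cdot 1729472 = 1175452939520$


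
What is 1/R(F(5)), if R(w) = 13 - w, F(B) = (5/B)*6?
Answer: 1/7 ≈ 0.14286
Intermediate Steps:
F(B) = 30/B
1/R(F(5)) = 1/(13 - 30/5) = 1/(13 - 1*6) = 1/(13 - 6) = 1/7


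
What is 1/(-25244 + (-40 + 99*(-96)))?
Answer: -1/34788 ≈ -2.8746e-5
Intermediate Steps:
1/(-25244 + (-40 + 99*(-96))) = 1/(-25244 + (-40 - 9504)) = 1/(-25244 - 9544) = 1/(-34788) = -1/34788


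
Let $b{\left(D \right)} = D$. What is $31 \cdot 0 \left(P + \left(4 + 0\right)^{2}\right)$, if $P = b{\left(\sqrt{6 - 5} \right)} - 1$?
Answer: $0$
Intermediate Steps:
$P = 0$ ($P = \sqrt{6 - 5} - 1 = \sqrt{1} - 1 = 1 - 1 = 0$)
$31 \cdot 0 \left(P + \left(4 + 0\right)^{2}\right) = 31 \cdot 0 \left(0 + \left(4 + 0\right)^{2}\right) = 0 \left(0 + 4^{2}\right) = 0 \left(0 + 16\right) = 0 \cdot 16 = 0$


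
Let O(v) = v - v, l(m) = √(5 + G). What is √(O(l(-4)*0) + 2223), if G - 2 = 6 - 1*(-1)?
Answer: 3*√247 ≈ 47.149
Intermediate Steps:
G = 9 (G = 2 + (6 - 1*(-1)) = 2 + (6 + 1) = 2 + 7 = 9)
l(m) = √14 (l(m) = √(5 + 9) = √14)
O(v) = 0
√(O(l(-4)*0) + 2223) = √(0 + 2223) = √2223 = 3*√247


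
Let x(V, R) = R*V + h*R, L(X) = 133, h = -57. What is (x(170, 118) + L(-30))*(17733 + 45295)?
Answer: 848798076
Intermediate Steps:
x(V, R) = -57*R + R*V (x(V, R) = R*V - 57*R = -57*R + R*V)
(x(170, 118) + L(-30))*(17733 + 45295) = (118*(-57 + 170) + 133)*(17733 + 45295) = (118*113 + 133)*63028 = (13334 + 133)*63028 = 13467*63028 = 848798076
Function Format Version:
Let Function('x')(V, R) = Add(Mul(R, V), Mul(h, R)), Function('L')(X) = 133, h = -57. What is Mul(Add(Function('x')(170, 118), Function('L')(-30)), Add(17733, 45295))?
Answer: 848798076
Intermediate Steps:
Function('x')(V, R) = Add(Mul(-57, R), Mul(R, V)) (Function('x')(V, R) = Add(Mul(R, V), Mul(-57, R)) = Add(Mul(-57, R), Mul(R, V)))
Mul(Add(Function('x')(170, 118), Function('L')(-30)), Add(17733, 45295)) = Mul(Add(Mul(118, Add(-57, 170)), 133), Add(17733, 45295)) = Mul(Add(Mul(118, 113), 133), 63028) = Mul(Add(13334, 133), 63028) = Mul(13467, 63028) = 848798076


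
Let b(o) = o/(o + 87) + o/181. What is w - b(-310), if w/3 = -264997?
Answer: -32088208713/40363 ≈ -7.9499e+5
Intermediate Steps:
w = -794991 (w = 3*(-264997) = -794991)
b(o) = o/181 + o/(87 + o) (b(o) = o/(87 + o) + o*(1/181) = o/(87 + o) + o/181 = o/181 + o/(87 + o))
w - b(-310) = -794991 - (-310)*(268 - 310)/(181*(87 - 310)) = -794991 - (-310)*(-42)/(181*(-223)) = -794991 - (-310)*(-1)*(-42)/(181*223) = -794991 - 1*(-13020/40363) = -794991 + 13020/40363 = -32088208713/40363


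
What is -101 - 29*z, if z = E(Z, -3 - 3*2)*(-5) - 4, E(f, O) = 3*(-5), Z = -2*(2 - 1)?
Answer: -2160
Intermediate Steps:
Z = -2 (Z = -2*1 = -2)
E(f, O) = -15
z = 71 (z = -15*(-5) - 4 = 75 - 4 = 71)
-101 - 29*z = -101 - 29*71 = -101 - 2059 = -2160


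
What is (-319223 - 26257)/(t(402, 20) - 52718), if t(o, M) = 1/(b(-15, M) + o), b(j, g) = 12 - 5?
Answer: 141301320/21561661 ≈ 6.5534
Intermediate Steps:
b(j, g) = 7
t(o, M) = 1/(7 + o)
(-319223 - 26257)/(t(402, 20) - 52718) = (-319223 - 26257)/(1/(7 + 402) - 52718) = -345480/(1/409 - 52718) = -345480/(-21561661/409) = -345480*(-409/21561661) = 141301320/21561661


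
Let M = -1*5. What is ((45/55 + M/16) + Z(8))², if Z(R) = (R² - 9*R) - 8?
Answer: 7436529/30976 ≈ 240.07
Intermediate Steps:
M = -5
Z(R) = -8 + R² - 9*R
((45/55 + M/16) + Z(8))² = ((45/55 - 5/16) + (-8 + 8² - 9*8))² = ((45*(1/55) - 5*1/16) + (-8 + 64 - 72))² = ((9/11 - 5/16) - 16)² = (89/176 - 16)² = (-2727/176)² = 7436529/30976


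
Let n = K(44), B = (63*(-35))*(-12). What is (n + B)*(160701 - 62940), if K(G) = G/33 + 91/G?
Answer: 113831898203/44 ≈ 2.5871e+9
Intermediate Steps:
K(G) = 91/G + G/33 (K(G) = G*(1/33) + 91/G = G/33 + 91/G = 91/G + G/33)
B = 26460 (B = -2205*(-12) = 26460)
n = 449/132 (n = 91/44 + (1/33)*44 = 91*(1/44) + 4/3 = 91/44 + 4/3 = 449/132 ≈ 3.4015)
(n + B)*(160701 - 62940) = (449/132 + 26460)*(160701 - 62940) = (3493169/132)*97761 = 113831898203/44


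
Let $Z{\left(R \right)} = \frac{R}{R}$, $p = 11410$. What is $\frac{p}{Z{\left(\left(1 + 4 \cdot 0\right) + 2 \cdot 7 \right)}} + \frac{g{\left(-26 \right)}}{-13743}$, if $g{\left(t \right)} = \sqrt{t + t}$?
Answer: $11410 - \frac{2 i \sqrt{13}}{13743} \approx 11410.0 - 0.00052471 i$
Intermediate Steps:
$g{\left(t \right)} = \sqrt{2} \sqrt{t}$ ($g{\left(t \right)} = \sqrt{2 t} = \sqrt{2} \sqrt{t}$)
$Z{\left(R \right)} = 1$
$\frac{p}{Z{\left(\left(1 + 4 \cdot 0\right) + 2 \cdot 7 \right)}} + \frac{g{\left(-26 \right)}}{-13743} = \frac{11410}{1} + \frac{\sqrt{2} \sqrt{-26}}{-13743} = 11410 \cdot 1 + \sqrt{2} i \sqrt{26} \left(- \frac{1}{13743}\right) = 11410 + 2 i \sqrt{13} \left(- \frac{1}{13743}\right) = 11410 - \frac{2 i \sqrt{13}}{13743}$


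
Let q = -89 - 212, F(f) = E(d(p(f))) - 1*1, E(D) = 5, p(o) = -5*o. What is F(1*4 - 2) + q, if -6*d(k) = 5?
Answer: -297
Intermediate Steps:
d(k) = -5/6 (d(k) = -1/6*5 = -5/6)
F(f) = 4 (F(f) = 5 - 1*1 = 5 - 1 = 4)
q = -301
F(1*4 - 2) + q = 4 - 301 = -297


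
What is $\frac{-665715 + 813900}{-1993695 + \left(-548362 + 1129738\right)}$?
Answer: $- \frac{49395}{470773} \approx -0.10492$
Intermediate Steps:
$\frac{-665715 + 813900}{-1993695 + \left(-548362 + 1129738\right)} = \frac{148185}{-1993695 + 581376} = \frac{148185}{-1412319} = 148185 \left(- \frac{1}{1412319}\right) = - \frac{49395}{470773}$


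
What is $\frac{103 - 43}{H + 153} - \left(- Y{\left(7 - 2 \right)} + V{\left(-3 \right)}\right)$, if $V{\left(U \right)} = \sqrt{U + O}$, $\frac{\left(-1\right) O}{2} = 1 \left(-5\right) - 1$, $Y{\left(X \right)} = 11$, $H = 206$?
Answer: $\frac{2932}{359} \approx 8.1671$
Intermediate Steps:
$O = 12$ ($O = - 2 \left(1 \left(-5\right) - 1\right) = - 2 \left(-5 - 1\right) = \left(-2\right) \left(-6\right) = 12$)
$V{\left(U \right)} = \sqrt{12 + U}$ ($V{\left(U \right)} = \sqrt{U + 12} = \sqrt{12 + U}$)
$\frac{103 - 43}{H + 153} - \left(- Y{\left(7 - 2 \right)} + V{\left(-3 \right)}\right) = \frac{103 - 43}{206 + 153} + \left(11 - \sqrt{12 - 3}\right) = \frac{60}{359} + \left(11 - \sqrt{9}\right) = 60 \cdot \frac{1}{359} + \left(11 - 3\right) = \frac{60}{359} + \left(11 - 3\right) = \frac{60}{359} + 8 = \frac{2932}{359}$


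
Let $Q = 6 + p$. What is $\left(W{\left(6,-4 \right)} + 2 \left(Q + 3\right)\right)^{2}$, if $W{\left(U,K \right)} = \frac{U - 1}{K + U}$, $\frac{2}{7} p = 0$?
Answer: $\frac{1681}{4} \approx 420.25$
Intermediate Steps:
$p = 0$ ($p = \frac{7}{2} \cdot 0 = 0$)
$W{\left(U,K \right)} = \frac{-1 + U}{K + U}$
$Q = 6$ ($Q = 6 + 0 = 6$)
$\left(W{\left(6,-4 \right)} + 2 \left(Q + 3\right)\right)^{2} = \left(\frac{-1 + 6}{-4 + 6} + 2 \left(6 + 3\right)\right)^{2} = \left(\frac{1}{2} \cdot 5 + 2 \cdot 9\right)^{2} = \left(\frac{1}{2} \cdot 5 + 18\right)^{2} = \left(\frac{5}{2} + 18\right)^{2} = \left(\frac{41}{2}\right)^{2} = \frac{1681}{4}$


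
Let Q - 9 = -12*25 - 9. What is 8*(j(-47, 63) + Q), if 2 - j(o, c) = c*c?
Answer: -34136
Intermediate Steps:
Q = -300 (Q = 9 + (-12*25 - 9) = 9 + (-300 - 9) = 9 - 309 = -300)
j(o, c) = 2 - c² (j(o, c) = 2 - c*c = 2 - c²)
8*(j(-47, 63) + Q) = 8*((2 - 1*63²) - 300) = 8*((2 - 1*3969) - 300) = 8*((2 - 3969) - 300) = 8*(-3967 - 300) = 8*(-4267) = -34136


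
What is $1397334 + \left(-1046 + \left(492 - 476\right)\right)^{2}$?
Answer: $2458234$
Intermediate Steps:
$1397334 + \left(-1046 + \left(492 - 476\right)\right)^{2} = 1397334 + \left(-1046 + 16\right)^{2} = 1397334 + \left(-1030\right)^{2} = 1397334 + 1060900 = 2458234$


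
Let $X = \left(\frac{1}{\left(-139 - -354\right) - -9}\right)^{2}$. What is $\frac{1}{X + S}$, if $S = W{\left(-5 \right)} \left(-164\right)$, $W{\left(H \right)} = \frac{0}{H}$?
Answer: $50176$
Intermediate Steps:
$W{\left(H \right)} = 0$
$X = \frac{1}{50176}$ ($X = \left(\frac{1}{\left(-139 + 354\right) + 9}\right)^{2} = \left(\frac{1}{215 + 9}\right)^{2} = \left(\frac{1}{224}\right)^{2} = \frac{1}{50176} \approx 1.993 \cdot 10^{-5}$)
$S = 0$ ($S = 0 \left(-164\right) = 0$)
$\frac{1}{X + S} = \frac{1}{\frac{1}{50176} + 0} = \frac{1}{\frac{1}{50176}} = 50176$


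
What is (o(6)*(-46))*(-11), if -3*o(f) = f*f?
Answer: -6072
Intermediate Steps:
o(f) = -f**2/3 (o(f) = -f*f/3 = -f**2/3)
(o(6)*(-46))*(-11) = (-1/3*6**2*(-46))*(-11) = (-1/3*36*(-46))*(-11) = -12*(-46)*(-11) = 552*(-11) = -6072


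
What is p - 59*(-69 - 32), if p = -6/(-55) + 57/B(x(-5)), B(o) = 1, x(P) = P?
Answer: 330886/55 ≈ 6016.1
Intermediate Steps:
p = 3141/55 (p = -6/(-55) + 57/1 = -6*(-1/55) + 57*1 = 6/55 + 57 = 3141/55 ≈ 57.109)
p - 59*(-69 - 32) = 3141/55 - 59*(-69 - 32) = 3141/55 - 59*(-101) = 3141/55 + 5959 = 330886/55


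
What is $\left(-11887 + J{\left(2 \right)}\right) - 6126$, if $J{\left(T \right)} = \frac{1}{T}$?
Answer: $- \frac{36025}{2} \approx -18013.0$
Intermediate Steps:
$\left(-11887 + J{\left(2 \right)}\right) - 6126 = \left(-11887 + \frac{1}{2}\right) - 6126 = - \frac{23773}{2} - 6126 = - \frac{36025}{2}$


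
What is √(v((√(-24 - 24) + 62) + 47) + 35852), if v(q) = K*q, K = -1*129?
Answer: √(21791 - 516*I*√3) ≈ 147.65 - 3.027*I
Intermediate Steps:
K = -129
v(q) = -129*q
√(v((√(-24 - 24) + 62) + 47) + 35852) = √(-129*((√(-24 - 24) + 62) + 47) + 35852) = √(-129*((√(-48) + 62) + 47) + 35852) = √(-129*((4*I*√3 + 62) + 47) + 35852) = √(-129*((62 + 4*I*√3) + 47) + 35852) = √(-129*(109 + 4*I*√3) + 35852) = √((-14061 - 516*I*√3) + 35852) = √(21791 - 516*I*√3)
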